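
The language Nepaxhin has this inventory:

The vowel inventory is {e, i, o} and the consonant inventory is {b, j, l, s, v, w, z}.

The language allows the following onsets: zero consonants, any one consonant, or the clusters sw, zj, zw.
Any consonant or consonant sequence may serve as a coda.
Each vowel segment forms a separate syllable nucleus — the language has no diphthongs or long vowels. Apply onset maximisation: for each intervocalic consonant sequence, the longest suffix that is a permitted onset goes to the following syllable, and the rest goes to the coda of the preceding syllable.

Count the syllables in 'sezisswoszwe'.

4

Nuclei (vowels): e, i, o, e → 4 syllables.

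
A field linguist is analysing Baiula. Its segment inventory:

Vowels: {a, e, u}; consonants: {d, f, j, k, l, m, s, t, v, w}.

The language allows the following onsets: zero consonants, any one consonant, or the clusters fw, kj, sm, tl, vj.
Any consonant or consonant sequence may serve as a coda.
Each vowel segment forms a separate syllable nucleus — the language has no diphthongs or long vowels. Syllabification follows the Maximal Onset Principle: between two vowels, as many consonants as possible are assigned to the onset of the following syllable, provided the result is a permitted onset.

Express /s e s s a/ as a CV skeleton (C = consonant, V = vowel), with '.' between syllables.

Nuclei (vowels): e, a → 2 syllables.
V1 /e/ – V2 /a/: /ss/ — longest licit onset from the right is /s/, leaving /s/ as coda.
Putting it together: ses.sa.
Mapping each syllable to C/V: /ses/ → CVC, /sa/ → CV.

CVC.CV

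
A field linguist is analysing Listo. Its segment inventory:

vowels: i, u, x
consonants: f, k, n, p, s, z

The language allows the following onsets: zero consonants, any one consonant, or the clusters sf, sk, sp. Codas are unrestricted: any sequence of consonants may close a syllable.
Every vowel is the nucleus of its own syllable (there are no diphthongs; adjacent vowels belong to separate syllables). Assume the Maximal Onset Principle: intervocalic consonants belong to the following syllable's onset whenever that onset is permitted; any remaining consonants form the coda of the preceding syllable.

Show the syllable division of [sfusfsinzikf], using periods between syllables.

sfusf.sin.zikf

Nuclei (vowels): u, i, i → 3 syllables.
Between /u/ (V1) and /i/ (V2): /sfs/ splits as /sf/ + /s/ (/s/ is the longest suffix that is a licit onset).
Between /i/ (V2) and /i/ (V3): /nz/ splits as /n/ + /z/ (/z/ is the longest suffix that is a licit onset).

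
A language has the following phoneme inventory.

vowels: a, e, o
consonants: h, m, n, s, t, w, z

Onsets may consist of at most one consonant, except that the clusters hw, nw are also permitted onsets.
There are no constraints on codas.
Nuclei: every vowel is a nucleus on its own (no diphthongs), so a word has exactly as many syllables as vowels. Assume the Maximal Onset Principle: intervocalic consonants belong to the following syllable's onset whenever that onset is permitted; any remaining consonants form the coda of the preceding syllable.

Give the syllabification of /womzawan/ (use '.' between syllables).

wom.za.wan

Nuclei (vowels): o, a, a → 3 syllables.
σ1/σ2 boundary: cluster /mz/ — the longest permitted-onset suffix is /z/; onset = /z/, preceding coda = /m/.
σ2/σ3 boundary: just /w/ — single C goes to the following onset.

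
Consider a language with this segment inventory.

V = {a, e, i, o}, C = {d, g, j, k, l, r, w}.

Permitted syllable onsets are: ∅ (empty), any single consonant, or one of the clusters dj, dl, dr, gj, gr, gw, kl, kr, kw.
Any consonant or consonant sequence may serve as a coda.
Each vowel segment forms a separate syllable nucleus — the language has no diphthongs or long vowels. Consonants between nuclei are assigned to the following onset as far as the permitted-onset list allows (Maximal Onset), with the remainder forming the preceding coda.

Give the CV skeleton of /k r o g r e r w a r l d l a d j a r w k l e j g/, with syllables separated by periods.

CCV.CCVC.CVCC.CCV.CCVCC.CCVCC

The vowels are o, e, a, a, a, e — 6 nuclei, so 6 syllables.
/o…e/ gap (V1→V2): /gr/ is a licit onset in full, so it all attaches to the next syllable.
/e…a/ gap (V2→V3): /rw/ splits as /r/ + /w/ (/w/ is the longest suffix that is a licit onset).
/a…a/ gap (V3→V4): /rldl/ — longest licit onset from the right is /dl/, leaving /rl/ as coda.
/a…a/ gap (V4→V5): /dj/ — entire cluster is a permitted onset → onset /dj/, coda ∅.
/a…e/ gap (V5→V6): /rwkl/ — longest licit onset from the right is /kl/, leaving /rw/ as coda.
Syllabification: kro.grer.warl.dla.djarw.klejg.
Mapping each syllable to C/V: /kro/ → CCV, /grer/ → CCVC, /warl/ → CVCC, /dla/ → CCV, /djarw/ → CCVCC, /klejg/ → CCVCC.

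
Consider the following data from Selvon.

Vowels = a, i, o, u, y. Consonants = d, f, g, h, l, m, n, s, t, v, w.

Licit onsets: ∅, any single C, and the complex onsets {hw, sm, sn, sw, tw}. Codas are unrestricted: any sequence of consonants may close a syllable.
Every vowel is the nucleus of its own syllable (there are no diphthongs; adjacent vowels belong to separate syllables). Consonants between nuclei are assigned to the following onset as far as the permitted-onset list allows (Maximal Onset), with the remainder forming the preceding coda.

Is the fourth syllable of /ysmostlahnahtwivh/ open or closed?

The vowels are y, o, a, a, i — 5 nuclei, so 5 syllables.
σ1/σ2 boundary: /sm/ is a licit onset in full, so it all attaches to the next syllable.
σ2/σ3 boundary: cluster /stl/ — the longest permitted-onset suffix is /l/; onset = /l/, preceding coda = /st/.
σ3/σ4 boundary: cluster /hn/ — the longest permitted-onset suffix is /n/; onset = /n/, preceding coda = /h/.
σ4/σ5 boundary: /htw/; trying suffixes from longest down, /tw/ is the first permitted one, so coda /h/ | onset /tw/.
So the parse is y.smost.lah.nah.twivh.
Syllable 4 is /nah/ with coda /h/, so it is closed.

closed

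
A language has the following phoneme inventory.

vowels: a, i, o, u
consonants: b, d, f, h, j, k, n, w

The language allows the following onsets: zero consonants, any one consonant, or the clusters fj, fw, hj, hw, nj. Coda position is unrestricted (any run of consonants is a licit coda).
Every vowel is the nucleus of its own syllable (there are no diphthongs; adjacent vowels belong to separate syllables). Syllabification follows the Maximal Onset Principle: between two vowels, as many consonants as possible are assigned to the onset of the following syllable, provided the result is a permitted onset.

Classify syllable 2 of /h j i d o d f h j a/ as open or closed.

Nuclei (vowels): i, o, a → 3 syllables.
Between /i/ (V1) and /o/ (V2): /d/ is a single consonant, so it becomes the next onset.
Between /o/ (V2) and /a/ (V3): /dfhj/; trying suffixes from longest down, /hj/ is the first permitted one, so coda /df/ | onset /hj/.
Result: hji.dodf.hja.
Syllable 2 is /dodf/ with coda /df/, so it is closed.

closed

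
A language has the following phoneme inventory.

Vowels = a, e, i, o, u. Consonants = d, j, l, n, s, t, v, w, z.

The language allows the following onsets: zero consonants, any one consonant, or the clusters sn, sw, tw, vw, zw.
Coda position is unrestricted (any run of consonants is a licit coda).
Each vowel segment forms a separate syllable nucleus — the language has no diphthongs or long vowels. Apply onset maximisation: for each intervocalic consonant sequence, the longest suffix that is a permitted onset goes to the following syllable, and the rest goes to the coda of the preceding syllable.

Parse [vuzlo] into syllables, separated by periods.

The vowels are u, o — 2 nuclei, so 2 syllables.
/u…o/ gap (V1→V2): /zl/ splits as /z/ + /l/ (/l/ is the longest suffix that is a licit onset).

vuz.lo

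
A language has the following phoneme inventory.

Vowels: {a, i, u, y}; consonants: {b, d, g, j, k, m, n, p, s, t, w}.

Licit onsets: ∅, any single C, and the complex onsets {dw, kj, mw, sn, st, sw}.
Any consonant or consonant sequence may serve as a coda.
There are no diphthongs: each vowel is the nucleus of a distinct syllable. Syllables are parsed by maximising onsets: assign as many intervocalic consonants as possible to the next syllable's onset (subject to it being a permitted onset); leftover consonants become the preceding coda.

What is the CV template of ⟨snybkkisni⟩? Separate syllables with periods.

Vowels present: y, i, i; each is a nucleus, giving 3 syllables.
σ1/σ2 boundary: /bkk/ splits as /bk/ + /k/ (/k/ is the longest suffix that is a licit onset).
σ2/σ3 boundary: /sn/ — entire cluster is a permitted onset → onset /sn/, coda ∅.
Result: snybk.ki.sni.
Mapping each syllable to C/V: /snybk/ → CCVCC, /ki/ → CV, /sni/ → CCV.

CCVCC.CV.CCV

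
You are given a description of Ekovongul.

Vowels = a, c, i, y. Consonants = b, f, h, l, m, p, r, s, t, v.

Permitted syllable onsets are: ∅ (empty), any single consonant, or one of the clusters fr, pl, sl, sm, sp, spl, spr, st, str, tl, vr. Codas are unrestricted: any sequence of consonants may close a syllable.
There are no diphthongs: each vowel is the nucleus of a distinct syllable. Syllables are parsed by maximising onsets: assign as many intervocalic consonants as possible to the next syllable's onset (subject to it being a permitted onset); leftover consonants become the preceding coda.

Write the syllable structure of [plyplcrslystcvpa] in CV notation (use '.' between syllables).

CCV.CCVC.CCV.CCVC.CV

The vowels are y, c, y, c, a — 5 nuclei, so 5 syllables.
V1 /y/ – V2 /c/: /pl/ is a licit onset in full, so it all attaches to the next syllable.
V2 /c/ – V3 /y/: /rsl/ — longest licit onset from the right is /sl/, leaving /r/ as coda.
V3 /y/ – V4 /c/: /st/ — entire cluster is a permitted onset → onset /st/, coda ∅.
V4 /c/ – V5 /a/: /vp/; trying suffixes from longest down, /p/ is the first permitted one, so coda /v/ | onset /p/.
So the parse is ply.plcr.sly.stcv.pa.
Mapping each syllable to C/V: /ply/ → CCV, /plcr/ → CCVC, /sly/ → CCV, /stcv/ → CCVC, /pa/ → CV.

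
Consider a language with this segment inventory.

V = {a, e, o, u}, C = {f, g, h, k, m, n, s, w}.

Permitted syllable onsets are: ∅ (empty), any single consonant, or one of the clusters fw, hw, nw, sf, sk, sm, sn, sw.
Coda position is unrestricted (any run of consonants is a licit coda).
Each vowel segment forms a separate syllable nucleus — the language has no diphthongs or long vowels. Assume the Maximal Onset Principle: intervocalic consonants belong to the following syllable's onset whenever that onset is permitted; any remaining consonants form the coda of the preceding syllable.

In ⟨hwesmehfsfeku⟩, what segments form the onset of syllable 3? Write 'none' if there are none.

sf

The vowels are e, e, e, u — 4 nuclei, so 4 syllables.
/e…e/ gap (V1→V2): /sm/ — entire cluster is a permitted onset → onset /sm/, coda ∅.
/e…e/ gap (V2→V3): cluster /hfsf/ — the longest permitted-onset suffix is /sf/; onset = /sf/, preceding coda = /hf/.
/e…u/ gap (V3→V4): /k/ → onset of the next syllable (single consonants are always licit onsets).
Result: hwe.smehf.sfe.ku.
Syllable 3 is /sfe/: onset /sf/, nucleus /e/, coda ∅.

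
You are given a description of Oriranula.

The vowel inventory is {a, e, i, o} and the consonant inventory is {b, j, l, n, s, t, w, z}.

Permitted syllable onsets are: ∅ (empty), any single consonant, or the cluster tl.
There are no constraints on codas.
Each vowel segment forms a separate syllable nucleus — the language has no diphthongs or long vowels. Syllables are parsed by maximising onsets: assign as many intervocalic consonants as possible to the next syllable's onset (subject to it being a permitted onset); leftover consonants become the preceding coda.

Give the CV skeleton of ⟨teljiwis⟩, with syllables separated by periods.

Nuclei (vowels): e, i, i → 3 syllables.
V1 /e/ – V2 /i/: cluster /lj/ — the longest permitted-onset suffix is /j/; onset = /j/, preceding coda = /l/.
V2 /i/ – V3 /i/: just /w/ — single C goes to the following onset.
Putting it together: tel.ji.wis.
Mapping each syllable to C/V: /tel/ → CVC, /ji/ → CV, /wis/ → CVC.

CVC.CV.CVC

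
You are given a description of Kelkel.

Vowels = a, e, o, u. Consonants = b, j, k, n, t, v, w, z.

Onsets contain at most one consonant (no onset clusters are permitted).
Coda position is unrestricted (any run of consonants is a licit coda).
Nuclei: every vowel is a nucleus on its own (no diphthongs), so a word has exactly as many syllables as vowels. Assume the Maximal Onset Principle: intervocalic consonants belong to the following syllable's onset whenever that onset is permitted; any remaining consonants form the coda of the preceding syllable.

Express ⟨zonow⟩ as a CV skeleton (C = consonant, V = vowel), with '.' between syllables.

CV.CVC

The vowels are o, o — 2 nuclei, so 2 syllables.
Between /o/ (V1) and /o/ (V2): /n/ is a single consonant, so it becomes the next onset.
Result: zo.now.
Mapping each syllable to C/V: /zo/ → CV, /now/ → CVC.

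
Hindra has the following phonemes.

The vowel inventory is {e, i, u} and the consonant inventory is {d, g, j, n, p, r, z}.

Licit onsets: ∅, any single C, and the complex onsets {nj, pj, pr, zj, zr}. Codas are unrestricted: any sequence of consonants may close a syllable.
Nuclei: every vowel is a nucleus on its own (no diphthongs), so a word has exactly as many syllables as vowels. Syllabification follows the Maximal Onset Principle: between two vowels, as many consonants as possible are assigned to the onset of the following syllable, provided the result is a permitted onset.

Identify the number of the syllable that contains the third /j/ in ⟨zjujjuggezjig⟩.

2

The vowels are u, u, e, i — 4 nuclei, so 4 syllables.
/u…u/ gap (V1→V2): /jj/; trying suffixes from longest down, /j/ is the first permitted one, so coda /j/ | onset /j/.
/u…e/ gap (V2→V3): /gg/ — longest licit onset from the right is /g/, leaving /g/ as coda.
/e…i/ gap (V3→V4): /zj/ — entire cluster is a permitted onset → onset /zj/, coda ∅.
Syllabification: zjuj.jug.ge.zjig.
The third /j/ is in the onset of syllable 2 (/jug/).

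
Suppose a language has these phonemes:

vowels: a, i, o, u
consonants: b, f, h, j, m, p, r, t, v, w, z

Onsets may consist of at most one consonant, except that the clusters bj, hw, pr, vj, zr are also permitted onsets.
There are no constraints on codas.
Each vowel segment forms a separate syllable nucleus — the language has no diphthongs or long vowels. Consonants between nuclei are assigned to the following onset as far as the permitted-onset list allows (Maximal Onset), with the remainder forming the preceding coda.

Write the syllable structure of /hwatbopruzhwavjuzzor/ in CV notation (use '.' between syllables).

CCVC.CV.CCVC.CCV.CCVC.CVC

Vowels present: a, o, u, a, u, o; each is a nucleus, giving 6 syllables.
Between /a/ (V1) and /o/ (V2): /tb/; trying suffixes from longest down, /b/ is the first permitted one, so coda /t/ | onset /b/.
Between /o/ (V2) and /u/ (V3): cluster /pr/ — /pr/ is itself a permitted onset, so the whole cluster goes right; preceding coda = ∅.
Between /u/ (V3) and /a/ (V4): /zhw/ — longest licit onset from the right is /hw/, leaving /z/ as coda.
Between /a/ (V4) and /u/ (V5): cluster /vj/ — /vj/ is itself a permitted onset, so the whole cluster goes right; preceding coda = ∅.
Between /u/ (V5) and /o/ (V6): /zz/ — longest licit onset from the right is /z/, leaving /z/ as coda.
Syllabification: hwat.bo.pruz.hwa.vjuz.zor.
Mapping each syllable to C/V: /hwat/ → CCVC, /bo/ → CV, /pruz/ → CCVC, /hwa/ → CCV, /vjuz/ → CCVC, /zor/ → CVC.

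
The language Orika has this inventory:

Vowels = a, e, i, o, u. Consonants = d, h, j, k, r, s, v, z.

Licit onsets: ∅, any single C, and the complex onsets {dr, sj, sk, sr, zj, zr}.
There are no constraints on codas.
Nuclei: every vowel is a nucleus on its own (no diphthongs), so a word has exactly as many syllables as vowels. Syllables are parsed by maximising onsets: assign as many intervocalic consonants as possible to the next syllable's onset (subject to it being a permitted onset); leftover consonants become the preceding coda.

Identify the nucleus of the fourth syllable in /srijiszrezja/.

a

Nuclei (vowels): i, i, e, a → 4 syllables.
The fourth nucleus (vowel 4 from the left) is /a/.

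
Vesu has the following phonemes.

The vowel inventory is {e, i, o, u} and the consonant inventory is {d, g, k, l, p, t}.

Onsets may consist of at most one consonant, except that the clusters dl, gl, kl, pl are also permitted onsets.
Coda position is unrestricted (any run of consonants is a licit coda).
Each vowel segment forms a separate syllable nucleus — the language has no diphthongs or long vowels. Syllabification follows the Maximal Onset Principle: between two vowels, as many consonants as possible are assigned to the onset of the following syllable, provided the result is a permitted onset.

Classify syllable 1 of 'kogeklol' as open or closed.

Nuclei (vowels): o, e, o → 3 syllables.
/o…e/ gap (V1→V2): /g/ is a single consonant, so it becomes the next onset.
/e…o/ gap (V2→V3): /kl/ is a licit onset in full, so it all attaches to the next syllable.
Syllabification: ko.ge.klol.
Syllable 1 is /ko/; it ends in its nucleus with no coda, so it is open.

open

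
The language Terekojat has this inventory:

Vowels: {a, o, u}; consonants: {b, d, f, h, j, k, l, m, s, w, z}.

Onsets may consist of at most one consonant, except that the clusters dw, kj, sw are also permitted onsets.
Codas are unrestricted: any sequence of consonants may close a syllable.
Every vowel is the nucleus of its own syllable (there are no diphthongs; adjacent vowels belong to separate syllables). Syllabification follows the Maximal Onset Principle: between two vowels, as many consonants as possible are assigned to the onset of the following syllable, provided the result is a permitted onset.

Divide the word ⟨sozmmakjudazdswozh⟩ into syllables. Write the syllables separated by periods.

Nuclei (vowels): o, a, u, a, o → 5 syllables.
Between /o/ (V1) and /a/ (V2): /zmm/ splits as /zm/ + /m/ (/m/ is the longest suffix that is a licit onset).
Between /a/ (V2) and /u/ (V3): cluster /kj/ — /kj/ is itself a permitted onset, so the whole cluster goes right; preceding coda = ∅.
Between /u/ (V3) and /a/ (V4): /d/ → onset of the next syllable (single consonants are always licit onsets).
Between /a/ (V4) and /o/ (V5): /zdsw/ splits as /zd/ + /sw/ (/sw/ is the longest suffix that is a licit onset).

sozm.ma.kju.dazd.swozh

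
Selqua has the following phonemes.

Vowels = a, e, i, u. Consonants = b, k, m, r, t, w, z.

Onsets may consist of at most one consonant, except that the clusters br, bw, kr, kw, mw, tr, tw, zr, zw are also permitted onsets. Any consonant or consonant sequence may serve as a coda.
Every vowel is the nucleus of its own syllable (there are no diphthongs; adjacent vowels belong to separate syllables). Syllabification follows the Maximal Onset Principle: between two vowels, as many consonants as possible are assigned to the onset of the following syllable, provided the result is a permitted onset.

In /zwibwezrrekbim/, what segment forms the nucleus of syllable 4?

i

The vowels are i, e, e, i — 4 nuclei, so 4 syllables.
The fourth nucleus (vowel 4 from the left) is /i/.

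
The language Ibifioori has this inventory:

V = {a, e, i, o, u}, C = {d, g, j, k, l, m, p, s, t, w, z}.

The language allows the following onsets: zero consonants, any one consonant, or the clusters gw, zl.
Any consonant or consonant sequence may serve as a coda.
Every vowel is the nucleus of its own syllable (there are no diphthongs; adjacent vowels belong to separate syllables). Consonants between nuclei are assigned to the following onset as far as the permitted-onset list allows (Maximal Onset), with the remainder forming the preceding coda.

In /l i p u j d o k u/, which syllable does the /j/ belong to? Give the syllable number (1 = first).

Vowels present: i, u, o, u; each is a nucleus, giving 4 syllables.
σ1/σ2 boundary: /p/ → onset of the next syllable (single consonants are always licit onsets).
σ2/σ3 boundary: /jd/; trying suffixes from longest down, /d/ is the first permitted one, so coda /j/ | onset /d/.
σ3/σ4 boundary: /k/ is a single consonant, so it becomes the next onset.
So the parse is li.puj.do.ku.
The /j/ is in the coda of syllable 2 (/puj/).

2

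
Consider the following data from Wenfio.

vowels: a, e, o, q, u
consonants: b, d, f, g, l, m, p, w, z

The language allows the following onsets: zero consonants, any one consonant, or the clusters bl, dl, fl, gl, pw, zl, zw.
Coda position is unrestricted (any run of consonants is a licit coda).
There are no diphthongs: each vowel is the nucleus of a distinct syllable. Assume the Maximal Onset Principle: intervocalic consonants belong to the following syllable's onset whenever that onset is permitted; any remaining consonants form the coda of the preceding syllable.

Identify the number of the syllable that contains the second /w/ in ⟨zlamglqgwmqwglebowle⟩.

Nuclei (vowels): a, q, q, e, o, e → 6 syllables.
Between /a/ (V1) and /q/ (V2): cluster /mgl/ — the longest permitted-onset suffix is /gl/; onset = /gl/, preceding coda = /m/.
Between /q/ (V2) and /q/ (V3): /gwm/ splits as /gw/ + /m/ (/m/ is the longest suffix that is a licit onset).
Between /q/ (V3) and /e/ (V4): /wgl/; trying suffixes from longest down, /gl/ is the first permitted one, so coda /w/ | onset /gl/.
Between /e/ (V4) and /o/ (V5): /b/ is a single consonant, so it becomes the next onset.
Between /o/ (V5) and /e/ (V6): /wl/ splits as /w/ + /l/ (/l/ is the longest suffix that is a licit onset).
Syllabification: zlam.glqgw.mqw.gle.bow.le.
The second /w/ is in the coda of syllable 3 (/mqw/).

3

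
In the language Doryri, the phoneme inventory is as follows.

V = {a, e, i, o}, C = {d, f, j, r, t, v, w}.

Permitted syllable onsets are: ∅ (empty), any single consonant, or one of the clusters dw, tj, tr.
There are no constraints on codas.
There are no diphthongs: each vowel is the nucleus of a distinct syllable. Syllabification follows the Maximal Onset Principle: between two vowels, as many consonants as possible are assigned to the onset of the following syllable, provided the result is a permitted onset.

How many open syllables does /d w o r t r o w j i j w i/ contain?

The vowels are o, o, i, i — 4 nuclei, so 4 syllables.
Between /o/ (V1) and /o/ (V2): cluster /rtr/ — the longest permitted-onset suffix is /tr/; onset = /tr/, preceding coda = /r/.
Between /o/ (V2) and /i/ (V3): /wj/ — longest licit onset from the right is /j/, leaving /w/ as coda.
Between /i/ (V3) and /i/ (V4): /jw/; trying suffixes from longest down, /w/ is the first permitted one, so coda /j/ | onset /w/.
Result: dwor.trow.jij.wi.
Classifying each syllable: /dwor/ (closed), /trow/ (closed), /jij/ (closed), /wi/ (open).
Open syllables: 1.

1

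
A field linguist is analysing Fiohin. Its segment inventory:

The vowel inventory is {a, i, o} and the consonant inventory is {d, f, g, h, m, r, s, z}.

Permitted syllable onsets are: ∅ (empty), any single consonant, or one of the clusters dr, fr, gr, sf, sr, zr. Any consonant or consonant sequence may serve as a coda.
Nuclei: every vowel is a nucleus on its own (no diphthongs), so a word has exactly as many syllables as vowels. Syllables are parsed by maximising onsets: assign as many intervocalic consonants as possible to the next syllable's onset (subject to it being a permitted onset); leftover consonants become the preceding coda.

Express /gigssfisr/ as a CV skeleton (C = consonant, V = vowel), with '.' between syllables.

CVCC.CCVCC

Vowels present: i, i; each is a nucleus, giving 2 syllables.
V1 /i/ – V2 /i/: /gssf/ splits as /gs/ + /sf/ (/sf/ is the longest suffix that is a licit onset).
Syllabification: gigs.sfisr.
Mapping each syllable to C/V: /gigs/ → CVCC, /sfisr/ → CCVCC.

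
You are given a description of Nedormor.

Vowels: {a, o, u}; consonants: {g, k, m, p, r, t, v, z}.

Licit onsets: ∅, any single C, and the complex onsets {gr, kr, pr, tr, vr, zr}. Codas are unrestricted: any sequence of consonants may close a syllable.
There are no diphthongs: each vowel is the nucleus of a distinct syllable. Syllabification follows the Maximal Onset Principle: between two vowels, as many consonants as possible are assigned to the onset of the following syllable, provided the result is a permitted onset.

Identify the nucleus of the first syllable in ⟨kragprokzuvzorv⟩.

Vowels present: a, o, u, o; each is a nucleus, giving 4 syllables.
The first nucleus (vowel 1 from the left) is /a/.

a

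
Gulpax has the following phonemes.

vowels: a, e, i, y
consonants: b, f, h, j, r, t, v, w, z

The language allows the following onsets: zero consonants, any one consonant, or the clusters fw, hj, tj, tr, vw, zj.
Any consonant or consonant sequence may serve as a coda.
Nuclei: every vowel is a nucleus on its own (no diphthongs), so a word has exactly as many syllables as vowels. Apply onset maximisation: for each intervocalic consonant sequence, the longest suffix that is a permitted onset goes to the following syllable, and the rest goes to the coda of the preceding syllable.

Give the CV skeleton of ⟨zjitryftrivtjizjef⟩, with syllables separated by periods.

The vowels are i, y, i, i, e — 5 nuclei, so 5 syllables.
/i…y/ gap (V1→V2): /tr/ is a licit onset in full, so it all attaches to the next syllable.
/y…i/ gap (V2→V3): /ftr/ splits as /f/ + /tr/ (/tr/ is the longest suffix that is a licit onset).
/i…i/ gap (V3→V4): /vtj/ splits as /v/ + /tj/ (/tj/ is the longest suffix that is a licit onset).
/i…e/ gap (V4→V5): /zj/ is a licit onset in full, so it all attaches to the next syllable.
Result: zji.tryf.triv.tji.zjef.
Mapping each syllable to C/V: /zji/ → CCV, /tryf/ → CCVC, /triv/ → CCVC, /tji/ → CCV, /zjef/ → CCVC.

CCV.CCVC.CCVC.CCV.CCVC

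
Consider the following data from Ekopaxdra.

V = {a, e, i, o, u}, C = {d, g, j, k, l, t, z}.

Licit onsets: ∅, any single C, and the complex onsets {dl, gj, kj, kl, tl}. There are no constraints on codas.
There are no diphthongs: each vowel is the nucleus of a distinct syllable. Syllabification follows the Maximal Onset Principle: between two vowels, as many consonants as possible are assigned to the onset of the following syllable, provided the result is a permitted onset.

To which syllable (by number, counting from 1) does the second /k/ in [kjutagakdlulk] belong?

3

The vowels are u, a, a, u — 4 nuclei, so 4 syllables.
σ1/σ2 boundary: /t/ → onset of the next syllable (single consonants are always licit onsets).
σ2/σ3 boundary: just /g/ — single C goes to the following onset.
σ3/σ4 boundary: /kdl/; trying suffixes from longest down, /dl/ is the first permitted one, so coda /k/ | onset /dl/.
Result: kju.ta.gak.dlulk.
The second /k/ is in the coda of syllable 3 (/gak/).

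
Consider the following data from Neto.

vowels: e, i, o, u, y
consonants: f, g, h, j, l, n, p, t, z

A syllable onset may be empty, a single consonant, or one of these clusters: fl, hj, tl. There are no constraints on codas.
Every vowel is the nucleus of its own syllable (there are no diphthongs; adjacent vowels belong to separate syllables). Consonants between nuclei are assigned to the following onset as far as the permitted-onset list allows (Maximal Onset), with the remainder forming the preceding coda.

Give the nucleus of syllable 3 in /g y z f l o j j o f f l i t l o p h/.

o

Vowels present: y, o, o, i, o; each is a nucleus, giving 5 syllables.
The third nucleus (vowel 3 from the left) is /o/.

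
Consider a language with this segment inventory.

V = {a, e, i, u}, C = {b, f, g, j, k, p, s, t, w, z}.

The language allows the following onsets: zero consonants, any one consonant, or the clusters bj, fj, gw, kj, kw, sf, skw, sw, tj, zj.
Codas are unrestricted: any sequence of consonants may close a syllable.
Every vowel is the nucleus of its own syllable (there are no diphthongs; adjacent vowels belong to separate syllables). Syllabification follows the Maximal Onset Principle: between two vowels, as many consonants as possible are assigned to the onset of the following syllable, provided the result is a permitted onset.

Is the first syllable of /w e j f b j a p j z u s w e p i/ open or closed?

The vowels are e, a, u, e, i — 5 nuclei, so 5 syllables.
σ1/σ2 boundary: cluster /jfbj/ — the longest permitted-onset suffix is /bj/; onset = /bj/, preceding coda = /jf/.
σ2/σ3 boundary: /pjz/ splits as /pj/ + /z/ (/z/ is the longest suffix that is a licit onset).
σ3/σ4 boundary: /sw/ — entire cluster is a permitted onset → onset /sw/, coda ∅.
σ4/σ5 boundary: /p/ is a single consonant, so it becomes the next onset.
So the parse is wejf.bjapj.zu.swe.pi.
Syllable 1 is /wejf/ with coda /jf/, so it is closed.

closed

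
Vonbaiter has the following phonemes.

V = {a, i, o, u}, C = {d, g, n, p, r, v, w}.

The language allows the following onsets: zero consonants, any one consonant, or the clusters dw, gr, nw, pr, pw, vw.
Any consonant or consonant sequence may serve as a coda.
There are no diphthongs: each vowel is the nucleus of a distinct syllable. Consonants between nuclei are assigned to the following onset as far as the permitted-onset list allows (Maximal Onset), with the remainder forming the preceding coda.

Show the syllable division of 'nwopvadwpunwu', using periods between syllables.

The vowels are o, a, u, u — 4 nuclei, so 4 syllables.
σ1/σ2 boundary: cluster /pv/ — the longest permitted-onset suffix is /v/; onset = /v/, preceding coda = /p/.
σ2/σ3 boundary: cluster /dwp/ — the longest permitted-onset suffix is /p/; onset = /p/, preceding coda = /dw/.
σ3/σ4 boundary: /nw/ — entire cluster is a permitted onset → onset /nw/, coda ∅.

nwop.vadw.pu.nwu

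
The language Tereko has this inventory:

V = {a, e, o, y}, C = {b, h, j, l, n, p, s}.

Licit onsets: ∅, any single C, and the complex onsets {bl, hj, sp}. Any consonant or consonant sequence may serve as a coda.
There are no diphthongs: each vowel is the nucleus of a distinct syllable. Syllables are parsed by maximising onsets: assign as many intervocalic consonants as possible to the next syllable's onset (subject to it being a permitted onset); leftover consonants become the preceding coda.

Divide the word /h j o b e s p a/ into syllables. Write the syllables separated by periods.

hjo.be.spa

Vowels present: o, e, a; each is a nucleus, giving 3 syllables.
σ1/σ2 boundary: /b/ → onset of the next syllable (single consonants are always licit onsets).
σ2/σ3 boundary: /sp/ — entire cluster is a permitted onset → onset /sp/, coda ∅.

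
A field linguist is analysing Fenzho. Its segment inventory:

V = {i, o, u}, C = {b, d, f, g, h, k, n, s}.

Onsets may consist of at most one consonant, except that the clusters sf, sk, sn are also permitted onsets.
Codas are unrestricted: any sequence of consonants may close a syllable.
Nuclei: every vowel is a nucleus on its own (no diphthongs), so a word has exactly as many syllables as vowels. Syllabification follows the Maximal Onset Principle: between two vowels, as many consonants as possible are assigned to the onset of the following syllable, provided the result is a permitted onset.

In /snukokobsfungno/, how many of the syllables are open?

The vowels are u, o, o, u, o — 5 nuclei, so 5 syllables.
σ1/σ2 boundary: /k/ is a single consonant, so it becomes the next onset.
σ2/σ3 boundary: /k/ is a single consonant, so it becomes the next onset.
σ3/σ4 boundary: /bsf/ splits as /b/ + /sf/ (/sf/ is the longest suffix that is a licit onset).
σ4/σ5 boundary: cluster /ngn/ — the longest permitted-onset suffix is /n/; onset = /n/, preceding coda = /ng/.
Result: snu.ko.kob.sfung.no.
Classifying each syllable: /snu/ (open), /ko/ (open), /kob/ (closed), /sfung/ (closed), /no/ (open).
Open syllables: 3.

3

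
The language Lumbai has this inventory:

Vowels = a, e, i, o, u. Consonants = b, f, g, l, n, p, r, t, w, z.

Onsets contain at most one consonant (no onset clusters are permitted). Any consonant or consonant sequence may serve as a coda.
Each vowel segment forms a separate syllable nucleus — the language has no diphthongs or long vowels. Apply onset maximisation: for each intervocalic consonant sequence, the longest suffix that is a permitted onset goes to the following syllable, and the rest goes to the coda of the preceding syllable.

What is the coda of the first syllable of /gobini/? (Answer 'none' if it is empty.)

none

Vowels present: o, i, i; each is a nucleus, giving 3 syllables.
σ1/σ2 boundary: /b/ → onset of the next syllable (single consonants are always licit onsets).
σ2/σ3 boundary: /n/ → onset of the next syllable (single consonants are always licit onsets).
Result: go.bi.ni.
Syllable 1 is /go/: onset /g/, nucleus /o/, coda ∅.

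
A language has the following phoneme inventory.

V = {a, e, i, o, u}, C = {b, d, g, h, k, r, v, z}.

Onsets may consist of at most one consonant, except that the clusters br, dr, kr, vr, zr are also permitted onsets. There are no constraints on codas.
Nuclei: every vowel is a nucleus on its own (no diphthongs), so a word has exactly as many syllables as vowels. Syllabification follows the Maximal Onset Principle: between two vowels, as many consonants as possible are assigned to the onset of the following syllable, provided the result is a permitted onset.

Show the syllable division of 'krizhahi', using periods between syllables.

kriz.ha.hi

Vowels present: i, a, i; each is a nucleus, giving 3 syllables.
σ1/σ2 boundary: /zh/ — longest licit onset from the right is /h/, leaving /z/ as coda.
σ2/σ3 boundary: /h/ is a single consonant, so it becomes the next onset.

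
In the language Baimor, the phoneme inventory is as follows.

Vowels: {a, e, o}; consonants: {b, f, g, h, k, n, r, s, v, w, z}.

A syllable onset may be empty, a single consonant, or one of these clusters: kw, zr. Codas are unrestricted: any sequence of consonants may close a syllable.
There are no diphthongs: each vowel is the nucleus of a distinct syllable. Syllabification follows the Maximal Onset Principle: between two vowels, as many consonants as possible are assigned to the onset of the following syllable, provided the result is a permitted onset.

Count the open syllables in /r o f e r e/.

3

Vowels present: o, e, e; each is a nucleus, giving 3 syllables.
V1 /o/ – V2 /e/: /f/ is a single consonant, so it becomes the next onset.
V2 /e/ – V3 /e/: /r/ → onset of the next syllable (single consonants are always licit onsets).
Syllabification: ro.fe.re.
Classifying each syllable: /ro/ (open), /fe/ (open), /re/ (open).
Open syllables: 3.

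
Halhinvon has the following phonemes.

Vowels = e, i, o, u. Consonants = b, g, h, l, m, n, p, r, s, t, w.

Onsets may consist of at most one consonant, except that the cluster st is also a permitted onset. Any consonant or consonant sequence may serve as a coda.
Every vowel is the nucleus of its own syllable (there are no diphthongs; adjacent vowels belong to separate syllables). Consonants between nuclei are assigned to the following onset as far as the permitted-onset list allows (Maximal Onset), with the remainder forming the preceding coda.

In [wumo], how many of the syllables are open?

Vowels present: u, o; each is a nucleus, giving 2 syllables.
Between /u/ (V1) and /o/ (V2): /m/ is a single consonant, so it becomes the next onset.
Result: wu.mo.
Classifying each syllable: /wu/ (open), /mo/ (open).
Open syllables: 2.

2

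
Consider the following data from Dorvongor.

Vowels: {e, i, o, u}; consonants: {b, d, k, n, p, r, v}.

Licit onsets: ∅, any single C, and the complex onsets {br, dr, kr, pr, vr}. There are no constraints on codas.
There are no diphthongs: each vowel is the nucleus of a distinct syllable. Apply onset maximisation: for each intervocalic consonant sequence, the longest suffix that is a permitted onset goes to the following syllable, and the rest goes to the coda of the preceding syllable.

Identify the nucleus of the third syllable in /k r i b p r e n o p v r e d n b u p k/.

Vowels present: i, e, o, e, u; each is a nucleus, giving 5 syllables.
The third nucleus (vowel 3 from the left) is /o/.

o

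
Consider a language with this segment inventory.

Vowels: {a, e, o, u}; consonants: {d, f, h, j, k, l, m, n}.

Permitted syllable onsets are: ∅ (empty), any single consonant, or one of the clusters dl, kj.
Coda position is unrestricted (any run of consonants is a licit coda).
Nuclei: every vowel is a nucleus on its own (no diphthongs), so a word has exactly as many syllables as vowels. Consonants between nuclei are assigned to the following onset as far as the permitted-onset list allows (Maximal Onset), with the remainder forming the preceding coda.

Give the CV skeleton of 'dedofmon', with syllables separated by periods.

Nuclei (vowels): e, o, o → 3 syllables.
Between /e/ (V1) and /o/ (V2): /d/ → onset of the next syllable (single consonants are always licit onsets).
Between /o/ (V2) and /o/ (V3): cluster /fm/ — the longest permitted-onset suffix is /m/; onset = /m/, preceding coda = /f/.
Syllabification: de.dof.mon.
Mapping each syllable to C/V: /de/ → CV, /dof/ → CVC, /mon/ → CVC.

CV.CVC.CVC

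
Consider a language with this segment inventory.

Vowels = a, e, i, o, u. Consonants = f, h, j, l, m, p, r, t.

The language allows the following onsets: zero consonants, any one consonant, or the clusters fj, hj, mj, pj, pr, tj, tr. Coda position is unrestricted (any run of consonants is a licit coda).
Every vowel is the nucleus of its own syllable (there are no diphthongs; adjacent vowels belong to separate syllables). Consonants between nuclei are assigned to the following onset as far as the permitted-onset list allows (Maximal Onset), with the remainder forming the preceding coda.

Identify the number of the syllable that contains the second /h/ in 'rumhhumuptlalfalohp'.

2

Vowels present: u, u, u, a, a, o; each is a nucleus, giving 6 syllables.
Between /u/ (V1) and /u/ (V2): /mhh/ splits as /mh/ + /h/ (/h/ is the longest suffix that is a licit onset).
Between /u/ (V2) and /u/ (V3): /m/ → onset of the next syllable (single consonants are always licit onsets).
Between /u/ (V3) and /a/ (V4): /ptl/ — longest licit onset from the right is /l/, leaving /pt/ as coda.
Between /a/ (V4) and /a/ (V5): /lf/ splits as /l/ + /f/ (/f/ is the longest suffix that is a licit onset).
Between /a/ (V5) and /o/ (V6): /l/ → onset of the next syllable (single consonants are always licit onsets).
Putting it together: rumh.hu.mupt.lal.fa.lohp.
The second /h/ is in the onset of syllable 2 (/hu/).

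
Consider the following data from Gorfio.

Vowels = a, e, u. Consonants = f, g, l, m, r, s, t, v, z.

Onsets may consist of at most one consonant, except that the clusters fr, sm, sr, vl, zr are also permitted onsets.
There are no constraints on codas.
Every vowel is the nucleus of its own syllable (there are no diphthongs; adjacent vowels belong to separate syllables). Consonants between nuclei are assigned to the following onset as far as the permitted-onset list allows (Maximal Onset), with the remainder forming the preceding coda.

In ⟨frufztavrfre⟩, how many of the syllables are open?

The vowels are u, a, e — 3 nuclei, so 3 syllables.
Between /u/ (V1) and /a/ (V2): /fzt/; trying suffixes from longest down, /t/ is the first permitted one, so coda /fz/ | onset /t/.
Between /a/ (V2) and /e/ (V3): /vrfr/ splits as /vr/ + /fr/ (/fr/ is the longest suffix that is a licit onset).
Putting it together: frufz.tavr.fre.
Classifying each syllable: /frufz/ (closed), /tavr/ (closed), /fre/ (open).
Open syllables: 1.

1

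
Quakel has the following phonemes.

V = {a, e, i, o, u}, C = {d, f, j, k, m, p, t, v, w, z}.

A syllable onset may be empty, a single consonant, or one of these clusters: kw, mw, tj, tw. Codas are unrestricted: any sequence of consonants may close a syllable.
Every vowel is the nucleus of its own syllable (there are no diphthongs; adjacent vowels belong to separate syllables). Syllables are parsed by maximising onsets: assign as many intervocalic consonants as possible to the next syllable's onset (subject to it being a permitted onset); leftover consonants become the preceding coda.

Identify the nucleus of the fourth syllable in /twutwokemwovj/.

o

Vowels present: u, o, e, o; each is a nucleus, giving 4 syllables.
The fourth nucleus (vowel 4 from the left) is /o/.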